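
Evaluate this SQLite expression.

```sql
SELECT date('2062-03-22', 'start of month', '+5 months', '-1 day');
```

`start of month` rewinds 2062-03-22 to 2062-03-01.
Adding +5 months to 2062-03-01 gives 2062-08-01.
Going back 1 day from 2062-08-01 reaches 2062-07-31 (last day of July, 31 days).

2062-07-31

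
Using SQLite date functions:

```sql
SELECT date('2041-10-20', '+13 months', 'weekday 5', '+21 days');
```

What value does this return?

2042-12-12

Adding +13 months to 2041-10-20 gives 2042-11-20.
`weekday 5` advances to the next Friday; 2042-11-20 is a Thursday, so it moves forward to 2042-11-21.
November 2042 has 30 days; 9 remain after the 21st, so 10 days reach 2042-12-01.
Advancing 11 more days within December lands on 2042-12-12.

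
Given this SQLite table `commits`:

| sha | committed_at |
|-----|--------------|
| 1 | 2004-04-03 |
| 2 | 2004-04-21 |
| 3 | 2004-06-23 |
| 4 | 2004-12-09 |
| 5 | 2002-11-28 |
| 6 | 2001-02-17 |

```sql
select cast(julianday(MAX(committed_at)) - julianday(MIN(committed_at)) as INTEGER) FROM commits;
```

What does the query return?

1391

MIN = 2001-02-17, MAX = 2004-12-09.
11 days remain in February 2001 after the 17th (28 − 17).
Full months from March 2001 through November 2004 contribute their day counts.
Then 9 days into December 2004.
Total: 11 + 31 + 30 + 31 + 30 + 31 + 31 + 30 + 31 + 30 + 31 + 31 + 28 + 31 + 30 + 31 + 30 + 31 + 31 + 30 + 31 + 30 + 31 + 31 + 28 + 31 + 30 + 31 + 30 + 31 + 31 + 30 + 31 + 30 + 31 + 31 + 29 + 31 + 30 + 31 + 30 + 31 + 31 + 30 + 31 + 30 + 9 = 1391.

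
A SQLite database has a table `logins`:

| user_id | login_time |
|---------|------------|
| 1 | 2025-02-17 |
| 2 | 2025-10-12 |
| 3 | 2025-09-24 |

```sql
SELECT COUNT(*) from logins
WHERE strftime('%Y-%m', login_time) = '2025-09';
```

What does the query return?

1

Rows with year-month 2025-09: 2025-09-24 → 1.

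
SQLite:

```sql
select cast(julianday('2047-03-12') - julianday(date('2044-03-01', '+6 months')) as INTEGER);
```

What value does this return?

922

Adding +6 months to 2044-03-01 gives 2044-09-01.
29 days remain in September 2044 after the 1st (30 − 1).
Full months from October 2044 through February 2047 contribute their day counts.
Then 12 days into March 2047.
Total: 29 + 31 + 30 + 31 + 31 + 28 + 31 + 30 + 31 + 30 + 31 + 31 + 30 + 31 + 30 + 31 + 31 + 28 + 31 + 30 + 31 + 30 + 31 + 31 + 30 + 31 + 30 + 31 + 31 + 28 + 12 = 922.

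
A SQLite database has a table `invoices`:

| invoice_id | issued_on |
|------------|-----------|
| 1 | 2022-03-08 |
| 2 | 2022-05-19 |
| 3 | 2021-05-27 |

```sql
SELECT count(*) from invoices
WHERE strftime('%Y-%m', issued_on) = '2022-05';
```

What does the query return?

Rows with year-month 2022-05: 2022-05-19 → 1.

1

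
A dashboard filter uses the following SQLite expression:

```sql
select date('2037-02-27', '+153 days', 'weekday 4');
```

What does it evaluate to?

Applying '+153 days' to 2037-02-27: counting 153 days forward gives 2037-07-30.
`weekday 4` advances to the next Thursday; 2037-07-30 is already a Thursday, so it stays at 2037-07-30.

2037-07-30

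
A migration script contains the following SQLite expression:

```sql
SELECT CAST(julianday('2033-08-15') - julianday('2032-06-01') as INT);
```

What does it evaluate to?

29 days remain in June 2032 after the 1st (30 − 1).
Full months from July 2032 through July 2033 contribute their day counts.
Then 15 days into August 2033.
Total: 29 + 31 + 31 + 30 + 31 + 30 + 31 + 31 + 28 + 31 + 30 + 31 + 30 + 31 + 15 = 440.

440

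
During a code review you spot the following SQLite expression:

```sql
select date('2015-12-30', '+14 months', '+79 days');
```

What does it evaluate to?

Adding +14 months to 2015-12-30 targets 2017-02-30. February 2017 has only 28 days, so SQLite normalizes the 2-day overflow forward to 2017-03-02.
Applying '+79 days' to 2017-03-02: counting 79 days forward gives 2017-05-20.

2017-05-20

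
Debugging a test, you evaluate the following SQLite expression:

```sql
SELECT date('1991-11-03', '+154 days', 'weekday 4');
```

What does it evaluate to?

1992-04-09

Applying '+154 days' to 1991-11-03: counting 154 days forward gives 1992-04-05.
`weekday 4` advances to the next Thursday; 1992-04-05 is a Sunday, so it moves forward to 1992-04-09.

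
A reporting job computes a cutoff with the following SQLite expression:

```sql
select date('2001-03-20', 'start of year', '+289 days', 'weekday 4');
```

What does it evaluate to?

`start of year` rewinds 2001-03-20 to 2001-01-01.
Applying '+289 days' to 2001-01-01: counting 289 days forward gives 2001-10-17.
`weekday 4` advances to the next Thursday; 2001-10-17 is a Wednesday, so it moves forward to 2001-10-18.

2001-10-18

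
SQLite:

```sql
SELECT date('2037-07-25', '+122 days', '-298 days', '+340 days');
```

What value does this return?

2038-01-05

Applying '+122 days' to 2037-07-25: counting 122 days forward gives 2037-11-24.
Applying '-298 days' to 2037-11-24: counting 298 days back gives 2037-01-30.
Applying '+340 days' to 2037-01-30: counting 340 days forward gives 2038-01-05.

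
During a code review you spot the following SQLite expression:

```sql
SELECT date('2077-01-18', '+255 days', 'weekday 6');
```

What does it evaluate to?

2077-10-02

Applying '+255 days' to 2077-01-18: counting 255 days forward gives 2077-09-30.
`weekday 6` advances to the next Saturday; 2077-09-30 is a Thursday, so it moves forward to 2077-10-02.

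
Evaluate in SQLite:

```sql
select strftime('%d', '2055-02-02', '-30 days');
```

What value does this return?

First apply '-30 days': 2055-02-02 → 2055-01-03.
`%d` extracts the 2-digit day of month: 03.

03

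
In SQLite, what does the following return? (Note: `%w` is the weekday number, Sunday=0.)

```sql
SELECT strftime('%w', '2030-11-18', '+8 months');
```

5

First apply '+8 months': 2030-11-18 → 2031-07-18.
2031-07-18 is a Friday; with Sunday=0 that is 5.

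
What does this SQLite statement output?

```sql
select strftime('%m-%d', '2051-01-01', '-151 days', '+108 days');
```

First apply '-151 days', '+108 days': 2051-01-01 → 2050-11-19.
`%m-%d` extracts the month-day: 11-19.

11-19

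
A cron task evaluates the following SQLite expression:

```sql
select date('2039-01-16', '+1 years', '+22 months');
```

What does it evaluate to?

2041-11-16

Adding +1 year to 2039-01-16 gives 2040-01-16.
Adding +22 months to 2040-01-16 gives 2041-11-16.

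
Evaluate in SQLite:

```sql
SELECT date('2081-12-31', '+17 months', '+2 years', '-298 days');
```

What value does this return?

2084-08-06

Adding +17 months to 2081-12-31 gives 2083-05-31.
Adding +2 years to 2083-05-31 gives 2085-05-31.
Applying '-298 days' to 2085-05-31: counting 298 days back gives 2084-08-06.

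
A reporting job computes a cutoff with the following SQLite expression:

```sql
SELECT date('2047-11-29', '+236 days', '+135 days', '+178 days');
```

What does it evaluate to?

2049-05-31

Applying '+236 days' to 2047-11-29: counting 236 days forward gives 2048-07-22.
Applying '+135 days' to 2048-07-22: counting 135 days forward gives 2048-12-04.
Applying '+178 days' to 2048-12-04: counting 178 days forward gives 2049-05-31.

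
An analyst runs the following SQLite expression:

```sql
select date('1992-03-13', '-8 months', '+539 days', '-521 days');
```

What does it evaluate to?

Adding -8 months to 1992-03-13 gives 1991-07-13.
Applying '+539 days' to 1991-07-13: counting 539 days forward gives 1993-01-02.
Applying '-521 days' to 1993-01-02: counting 521 days back gives 1991-07-31.

1991-07-31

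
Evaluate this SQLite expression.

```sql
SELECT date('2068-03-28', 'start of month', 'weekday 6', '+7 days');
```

`start of month` rewinds 2068-03-28 to 2068-03-01.
`weekday 6` advances to the next Saturday; 2068-03-01 is a Thursday, so it moves forward to 2068-03-03.
Advancing 7 more days within March lands on 2068-03-10.

2068-03-10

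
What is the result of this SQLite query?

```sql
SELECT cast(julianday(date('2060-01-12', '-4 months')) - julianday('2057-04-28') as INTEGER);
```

Adding -4 months to 2060-01-12 gives 2059-09-12.
2 days remain in April 2057 after the 28th (30 − 28).
Full months from May 2057 through August 2059 contribute their day counts.
Then 12 days into September 2059.
Total: 2 + 31 + 30 + 31 + 31 + 30 + 31 + 30 + 31 + 31 + 28 + 31 + 30 + 31 + 30 + 31 + 31 + 30 + 31 + 30 + 31 + 31 + 28 + 31 + 30 + 31 + 30 + 31 + 31 + 12 = 867.

867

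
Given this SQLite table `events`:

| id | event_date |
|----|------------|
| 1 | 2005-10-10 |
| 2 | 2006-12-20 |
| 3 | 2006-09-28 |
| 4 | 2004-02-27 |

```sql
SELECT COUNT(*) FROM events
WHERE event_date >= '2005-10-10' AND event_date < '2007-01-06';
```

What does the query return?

3

Rows in [2005-10-10, 2007-01-06): 2005-10-10, 2006-12-20, 2006-09-28 → 3 rows.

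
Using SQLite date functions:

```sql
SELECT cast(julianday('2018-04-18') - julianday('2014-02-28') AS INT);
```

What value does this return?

1510

0 days remain in February 2014 after the 28th (28 − 28).
Full months from March 2014 through March 2018 contribute their day counts.
Then 18 days into April 2018.
Total: 0 + 31 + 30 + 31 + 30 + 31 + 31 + 30 + 31 + 30 + 31 + 31 + 28 + 31 + 30 + 31 + 30 + 31 + 31 + 30 + 31 + 30 + 31 + 31 + 29 + 31 + 30 + 31 + 30 + 31 + 31 + 30 + 31 + 30 + 31 + 31 + 28 + 31 + 30 + 31 + 30 + 31 + 31 + 30 + 31 + 30 + 31 + 31 + 28 + 31 + 18 = 1510.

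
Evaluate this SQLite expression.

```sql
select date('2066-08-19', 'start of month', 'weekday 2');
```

`start of month` rewinds 2066-08-19 to 2066-08-01.
`weekday 2` advances to the next Tuesday; 2066-08-01 is a Sunday, so it moves forward to 2066-08-03.

2066-08-03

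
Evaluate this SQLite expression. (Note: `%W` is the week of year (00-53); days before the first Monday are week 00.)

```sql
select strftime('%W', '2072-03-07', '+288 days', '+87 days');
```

11

First apply '+288 days', '+87 days': 2072-03-07 → 2073-03-17.
2073-03-17 is a Friday. SQLite's %W counts Mondays since the year started; the result is 11.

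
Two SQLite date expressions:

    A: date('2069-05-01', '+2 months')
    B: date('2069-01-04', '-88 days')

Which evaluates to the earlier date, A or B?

B

A = 2069-07-01.
B = 2068-10-08.
B is earlier.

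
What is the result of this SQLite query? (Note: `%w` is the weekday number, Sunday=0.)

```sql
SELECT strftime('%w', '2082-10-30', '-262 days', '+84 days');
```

First apply '-262 days', '+84 days': 2082-10-30 → 2082-05-05.
2082-05-05 is a Tuesday; with Sunday=0 that is 2.

2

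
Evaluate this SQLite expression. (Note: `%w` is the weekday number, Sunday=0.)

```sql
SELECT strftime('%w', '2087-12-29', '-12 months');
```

First apply '-12 months': 2087-12-29 → 2086-12-29.
2086-12-29 is a Sunday; with Sunday=0 that is 0.

0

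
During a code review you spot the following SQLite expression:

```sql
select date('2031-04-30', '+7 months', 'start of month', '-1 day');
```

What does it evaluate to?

Adding +7 months to 2031-04-30 gives 2031-11-30.
`start of month` rewinds 2031-11-30 to 2031-11-01.
Going back 1 day from 2031-11-01 reaches 2031-10-31 (last day of October, 31 days).

2031-10-31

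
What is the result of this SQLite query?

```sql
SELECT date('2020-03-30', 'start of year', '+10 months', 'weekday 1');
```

`start of year` rewinds 2020-03-30 to 2020-01-01.
Adding +10 months to 2020-01-01 gives 2020-11-01.
`weekday 1` advances to the next Monday; 2020-11-01 is a Sunday, so it moves forward to 2020-11-02.

2020-11-02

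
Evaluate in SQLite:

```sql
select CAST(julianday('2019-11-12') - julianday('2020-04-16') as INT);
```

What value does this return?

18 days remain in November 2019 after the 12th (30 − 12).
December 2019: 31 days.
January 2020: 31 days.
February 2020: 29 days (leap year).
March 2020: 31 days.
Then 16 days into April 2020.
Total: 18 + 31 + 31 + 29 + 31 + 16 = 156.
The subtraction is earlier − later, so the result is −156 → -156.

-156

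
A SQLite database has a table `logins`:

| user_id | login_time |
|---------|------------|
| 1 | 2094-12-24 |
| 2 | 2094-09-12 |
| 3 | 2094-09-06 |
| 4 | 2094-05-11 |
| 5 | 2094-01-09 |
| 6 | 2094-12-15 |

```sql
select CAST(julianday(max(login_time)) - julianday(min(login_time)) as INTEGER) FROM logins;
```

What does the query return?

MIN = 2094-01-09, MAX = 2094-12-24.
22 days remain in January 2094 after the 9th (31 − 9).
Full months from February 2094 through November 2094 contribute their day counts.
Then 24 days into December 2094.
Total: 22 + 28 + 31 + 30 + 31 + 30 + 31 + 31 + 30 + 31 + 30 + 24 = 349.

349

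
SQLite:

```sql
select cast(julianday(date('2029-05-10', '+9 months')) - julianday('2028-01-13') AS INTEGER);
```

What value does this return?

759

Adding +9 months to 2029-05-10 gives 2030-02-10.
18 days remain in January 2028 after the 13th (31 − 13).
Full months from February 2028 through January 2030 contribute their day counts.
Then 10 days into February 2030.
Total: 18 + 29 + 31 + 30 + 31 + 30 + 31 + 31 + 30 + 31 + 30 + 31 + 31 + 28 + 31 + 30 + 31 + 30 + 31 + 31 + 30 + 31 + 30 + 31 + 31 + 10 = 759.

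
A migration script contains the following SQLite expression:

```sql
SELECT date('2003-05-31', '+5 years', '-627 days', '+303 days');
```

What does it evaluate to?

2007-07-12

Adding +5 years to 2003-05-31 gives 2008-05-31.
Applying '-627 days' to 2008-05-31: counting 627 days back gives 2006-09-12.
Applying '+303 days' to 2006-09-12: counting 303 days forward gives 2007-07-12.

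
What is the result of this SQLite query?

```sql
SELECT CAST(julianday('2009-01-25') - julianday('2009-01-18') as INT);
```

Both dates are in January 2009: 25 − 18 = 7.

7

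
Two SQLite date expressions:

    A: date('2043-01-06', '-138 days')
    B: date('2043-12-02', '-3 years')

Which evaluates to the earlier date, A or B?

A = 2042-08-21.
B = 2040-12-02.
B is earlier.

B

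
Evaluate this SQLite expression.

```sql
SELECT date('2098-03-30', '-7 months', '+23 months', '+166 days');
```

2100-01-12

Adding -7 months to 2098-03-30 gives 2097-08-30.
Adding +23 months to 2097-08-30 gives 2099-07-30.
Applying '+166 days' to 2099-07-30: counting 166 days forward gives 2100-01-12.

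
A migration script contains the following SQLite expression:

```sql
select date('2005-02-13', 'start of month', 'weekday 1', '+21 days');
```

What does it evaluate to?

2005-02-28

`start of month` rewinds 2005-02-13 to 2005-02-01.
`weekday 1` advances to the next Monday; 2005-02-01 is a Tuesday, so it moves forward to 2005-02-07.
Advancing 21 more days within February lands on 2005-02-28.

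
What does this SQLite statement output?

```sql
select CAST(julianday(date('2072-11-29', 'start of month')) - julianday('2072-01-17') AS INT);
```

`start of month` rewinds 2072-11-29 to 2072-11-01.
14 days remain in January 2072 after the 17th (31 − 17).
Full months from February 2072 through October 2072 contribute their day counts.
Then 1 day into November 2072.
Total: 14 + 29 + 31 + 30 + 31 + 30 + 31 + 31 + 30 + 31 + 1 = 289.

289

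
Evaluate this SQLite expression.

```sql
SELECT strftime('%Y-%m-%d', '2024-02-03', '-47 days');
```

First apply '-47 days': 2024-02-03 → 2023-12-18.
`%Y-%m-%d` extracts the ISO date: 2023-12-18.

2023-12-18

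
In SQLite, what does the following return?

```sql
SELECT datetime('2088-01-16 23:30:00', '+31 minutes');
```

2088-01-17 00:01:00

+31 minutes from 2088-01-16 23:30:00 is 2088-01-17 00:01:00.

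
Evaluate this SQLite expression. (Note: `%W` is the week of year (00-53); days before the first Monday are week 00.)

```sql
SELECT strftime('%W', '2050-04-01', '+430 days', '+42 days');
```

First apply '+430 days', '+42 days': 2050-04-01 → 2051-07-17.
2051-07-17 is a Monday. SQLite's %W counts Mondays since the year started; the result is 29.

29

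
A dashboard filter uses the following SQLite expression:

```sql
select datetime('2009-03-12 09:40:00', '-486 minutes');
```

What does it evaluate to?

2009-03-12 01:34:00

486 minutes = 8h 6m; -486 minutes from 2009-03-12 09:40:00 is 2009-03-12 01:34:00.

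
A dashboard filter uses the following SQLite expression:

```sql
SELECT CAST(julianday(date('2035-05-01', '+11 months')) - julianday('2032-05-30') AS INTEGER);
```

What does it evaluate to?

1402

Adding +11 months to 2035-05-01 gives 2036-04-01.
1 day remains in May 2032 after the 30th (31 − 30).
Full months from June 2032 through March 2036 contribute their day counts.
Then 1 day into April 2036.
Total: 1 + 30 + 31 + 31 + 30 + 31 + 30 + 31 + 31 + 28 + 31 + 30 + 31 + 30 + 31 + 31 + 30 + 31 + 30 + 31 + 31 + 28 + 31 + 30 + 31 + 30 + 31 + 31 + 30 + 31 + 30 + 31 + 31 + 28 + 31 + 30 + 31 + 30 + 31 + 31 + 30 + 31 + 30 + 31 + 31 + 29 + 31 + 1 = 1402.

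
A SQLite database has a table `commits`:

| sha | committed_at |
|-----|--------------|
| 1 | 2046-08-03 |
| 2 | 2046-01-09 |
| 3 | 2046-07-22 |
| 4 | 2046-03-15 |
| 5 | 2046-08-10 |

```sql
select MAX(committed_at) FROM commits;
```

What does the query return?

2046-08-10

MAX over {2046-01-09, 2046-03-15, 2046-07-22, 2046-08-03, 2046-08-10}.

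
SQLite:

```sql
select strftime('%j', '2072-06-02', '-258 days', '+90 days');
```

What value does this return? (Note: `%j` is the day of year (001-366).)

First apply '-258 days', '+90 days': 2072-06-02 → 2071-12-17.
Day-of-year for 2071-12-17: days since 2071-01-01 inclusive = 351, zero-padded to 351.

351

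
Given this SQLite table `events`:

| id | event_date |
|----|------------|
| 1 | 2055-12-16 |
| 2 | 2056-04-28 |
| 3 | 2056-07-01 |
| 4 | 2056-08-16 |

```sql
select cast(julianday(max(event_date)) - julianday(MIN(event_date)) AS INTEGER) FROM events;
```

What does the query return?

244

MIN = 2055-12-16, MAX = 2056-08-16.
15 days remain in December 2055 after the 16th (31 − 16).
Full months from January 2056 through July 2056 contribute their day counts.
Then 16 days into August 2056.
Total: 15 + 31 + 29 + 31 + 30 + 31 + 30 + 31 + 16 = 244.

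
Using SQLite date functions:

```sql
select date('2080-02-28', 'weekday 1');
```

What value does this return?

`weekday 1` advances to the next Monday; 2080-02-28 is a Wednesday, so it moves forward to 2080-03-04.

2080-03-04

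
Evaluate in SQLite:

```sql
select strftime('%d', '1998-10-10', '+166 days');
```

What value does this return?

First apply '+166 days': 1998-10-10 → 1999-03-25.
`%d` extracts the 2-digit day of month: 25.

25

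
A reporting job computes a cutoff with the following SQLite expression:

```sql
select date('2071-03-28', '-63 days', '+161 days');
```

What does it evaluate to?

2071-07-04

Applying '-63 days' to 2071-03-28: counting 63 days back gives 2071-01-24.
Applying '+161 days' to 2071-01-24: counting 161 days forward gives 2071-07-04.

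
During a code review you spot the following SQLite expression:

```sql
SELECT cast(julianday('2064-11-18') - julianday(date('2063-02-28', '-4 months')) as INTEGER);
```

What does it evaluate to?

752

Adding -4 months to 2063-02-28 gives 2062-10-28.
3 days remain in October 2062 after the 28th (31 − 28).
Full months from November 2062 through October 2064 contribute their day counts.
Then 18 days into November 2064.
Total: 3 + 30 + 31 + 31 + 28 + 31 + 30 + 31 + 30 + 31 + 31 + 30 + 31 + 30 + 31 + 31 + 29 + 31 + 30 + 31 + 30 + 31 + 31 + 30 + 31 + 18 = 752.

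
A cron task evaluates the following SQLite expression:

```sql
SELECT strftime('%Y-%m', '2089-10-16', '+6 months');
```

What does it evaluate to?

2090-04

First apply '+6 months': 2089-10-16 → 2090-04-16.
`%Y-%m` extracts the year-month: 2090-04.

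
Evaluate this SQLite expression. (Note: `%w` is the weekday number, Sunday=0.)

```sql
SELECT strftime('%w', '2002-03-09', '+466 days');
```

First apply '+466 days': 2002-03-09 → 2003-06-18.
2003-06-18 is a Wednesday; with Sunday=0 that is 3.

3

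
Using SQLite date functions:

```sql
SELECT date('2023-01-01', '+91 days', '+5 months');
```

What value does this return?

Applying '+91 days' to 2023-01-01: counting 91 days forward gives 2023-04-02.
Adding +5 months to 2023-04-02 gives 2023-09-02.

2023-09-02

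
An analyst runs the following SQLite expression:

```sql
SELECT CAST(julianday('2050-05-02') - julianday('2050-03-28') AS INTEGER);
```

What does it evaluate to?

35

3 days remain in March 2050 after the 28th (31 − 28).
April 2050: 30 days.
Then 2 days into May 2050.
Total: 3 + 30 + 2 = 35.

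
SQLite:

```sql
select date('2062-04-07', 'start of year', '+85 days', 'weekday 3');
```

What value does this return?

`start of year` rewinds 2062-04-07 to 2062-01-01.
Applying '+85 days' to 2062-01-01: counting 85 days forward gives 2062-03-27.
`weekday 3` advances to the next Wednesday; 2062-03-27 is a Monday, so it moves forward to 2062-03-29.

2062-03-29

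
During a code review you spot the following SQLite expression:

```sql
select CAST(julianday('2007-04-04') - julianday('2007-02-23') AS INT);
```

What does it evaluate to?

40

5 days remain in February 2007 after the 23rd (28 − 23).
March 2007: 31 days.
Then 4 days into April 2007.
Total: 5 + 31 + 4 = 40.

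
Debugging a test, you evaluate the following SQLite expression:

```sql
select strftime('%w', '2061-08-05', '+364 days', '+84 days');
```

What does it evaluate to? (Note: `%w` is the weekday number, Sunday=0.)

First apply '+364 days', '+84 days': 2061-08-05 → 2062-10-27.
2062-10-27 is a Friday; with Sunday=0 that is 5.

5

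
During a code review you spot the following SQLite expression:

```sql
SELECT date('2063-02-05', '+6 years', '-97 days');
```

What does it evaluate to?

Adding +6 years to 2063-02-05 gives 2069-02-05.
Applying '-97 days' to 2069-02-05: counting 97 days back gives 2068-10-31.

2068-10-31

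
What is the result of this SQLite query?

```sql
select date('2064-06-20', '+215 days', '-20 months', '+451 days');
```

2064-08-14

Applying '+215 days' to 2064-06-20: counting 215 days forward gives 2065-01-21.
Adding -20 months to 2065-01-21 gives 2063-05-21.
Applying '+451 days' to 2063-05-21: counting 451 days forward gives 2064-08-14.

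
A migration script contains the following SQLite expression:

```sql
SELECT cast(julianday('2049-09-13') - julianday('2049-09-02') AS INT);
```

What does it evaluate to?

Both dates are in September 2049: 13 − 2 = 11.

11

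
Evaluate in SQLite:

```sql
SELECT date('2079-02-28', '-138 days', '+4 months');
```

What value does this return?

Applying '-138 days' to 2079-02-28: counting 138 days back gives 2078-10-13.
Adding +4 months to 2078-10-13 gives 2079-02-13.

2079-02-13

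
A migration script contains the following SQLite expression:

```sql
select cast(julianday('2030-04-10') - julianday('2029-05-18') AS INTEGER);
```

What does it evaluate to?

13 days remain in May 2029 after the 18th (31 − 18).
Full months from June 2029 through March 2030 contribute their day counts.
Then 10 days into April 2030.
Total: 13 + 30 + 31 + 31 + 30 + 31 + 30 + 31 + 31 + 28 + 31 + 10 = 327.

327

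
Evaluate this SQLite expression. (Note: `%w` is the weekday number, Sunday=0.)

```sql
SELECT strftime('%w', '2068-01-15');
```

2068-01-15 is a Sunday; with Sunday=0 that is 0.

0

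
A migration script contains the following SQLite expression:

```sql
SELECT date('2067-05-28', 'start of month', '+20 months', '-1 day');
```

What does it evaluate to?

`start of month` rewinds 2067-05-28 to 2067-05-01.
Adding +20 months to 2067-05-01 gives 2069-01-01.
Going back 1 day from 2069-01-01 reaches 2068-12-31 (last day of December, 31 days).

2068-12-31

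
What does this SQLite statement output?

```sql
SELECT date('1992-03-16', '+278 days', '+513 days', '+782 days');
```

1996-07-06

Applying '+278 days' to 1992-03-16: counting 278 days forward gives 1992-12-19.
Applying '+513 days' to 1992-12-19: counting 513 days forward gives 1994-05-16.
Applying '+782 days' to 1994-05-16: counting 782 days forward gives 1996-07-06.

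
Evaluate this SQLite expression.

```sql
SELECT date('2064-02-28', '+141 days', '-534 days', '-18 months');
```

2061-07-31

Applying '+141 days' to 2064-02-28: counting 141 days forward gives 2064-07-18.
Applying '-534 days' to 2064-07-18: counting 534 days back gives 2063-01-31.
Adding -18 months to 2063-01-31 gives 2061-07-31.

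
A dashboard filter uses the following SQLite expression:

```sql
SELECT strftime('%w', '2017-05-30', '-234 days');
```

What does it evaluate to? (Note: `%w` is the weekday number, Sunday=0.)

First apply '-234 days': 2017-05-30 → 2016-10-08.
2016-10-08 is a Saturday; with Sunday=0 that is 6.

6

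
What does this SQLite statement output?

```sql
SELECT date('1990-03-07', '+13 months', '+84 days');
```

1991-06-30

Adding +13 months to 1990-03-07 gives 1991-04-07.
Applying '+84 days' to 1991-04-07: counting 84 days forward gives 1991-06-30.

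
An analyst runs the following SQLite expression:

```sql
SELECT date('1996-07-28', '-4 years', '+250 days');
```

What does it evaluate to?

Adding -4 years to 1996-07-28 gives 1992-07-28.
Applying '+250 days' to 1992-07-28: counting 250 days forward gives 1993-04-04.

1993-04-04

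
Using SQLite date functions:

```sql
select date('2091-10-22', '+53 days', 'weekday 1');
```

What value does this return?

2091-12-17

Applying '+53 days' to 2091-10-22: counting 53 days forward gives 2091-12-14.
`weekday 1` advances to the next Monday; 2091-12-14 is a Friday, so it moves forward to 2091-12-17.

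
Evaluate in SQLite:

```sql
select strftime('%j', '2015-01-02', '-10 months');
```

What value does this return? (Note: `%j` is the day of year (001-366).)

061

First apply '-10 months': 2015-01-02 → 2014-03-02.
Day-of-year for 2014-03-02: days since 2014-01-01 inclusive = 61, zero-padded to 061.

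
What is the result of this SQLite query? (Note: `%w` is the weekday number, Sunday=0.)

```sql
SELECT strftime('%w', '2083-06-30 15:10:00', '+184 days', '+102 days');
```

First apply '+184 days', '+102 days': 2083-06-30 15:10:00 → 2084-04-11 15:10:00.
2084-04-11 is a Tuesday; with Sunday=0 that is 2.

2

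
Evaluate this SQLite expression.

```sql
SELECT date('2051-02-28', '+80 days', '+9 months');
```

Applying '+80 days' to 2051-02-28: counting 80 days forward gives 2051-05-19.
Adding +9 months to 2051-05-19 gives 2052-02-19.

2052-02-19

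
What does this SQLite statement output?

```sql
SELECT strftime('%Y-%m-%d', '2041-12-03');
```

`%Y-%m-%d` extracts the ISO date: 2041-12-03.

2041-12-03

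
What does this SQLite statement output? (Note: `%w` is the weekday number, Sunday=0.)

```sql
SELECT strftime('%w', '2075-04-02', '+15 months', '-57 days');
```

First apply '+15 months', '-57 days': 2075-04-02 → 2076-05-06.
2076-05-06 is a Wednesday; with Sunday=0 that is 3.

3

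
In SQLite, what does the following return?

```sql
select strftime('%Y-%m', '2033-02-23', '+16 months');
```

First apply '+16 months': 2033-02-23 → 2034-06-23.
`%Y-%m` extracts the year-month: 2034-06.

2034-06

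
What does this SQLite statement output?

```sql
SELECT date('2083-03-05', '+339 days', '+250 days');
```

Applying '+339 days' to 2083-03-05: counting 339 days forward gives 2084-02-07.
Applying '+250 days' to 2084-02-07: counting 250 days forward gives 2084-10-14.

2084-10-14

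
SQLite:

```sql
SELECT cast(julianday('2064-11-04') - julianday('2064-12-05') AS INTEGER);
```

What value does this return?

26 days remain in November 2064 after the 4th (30 − 4).
Then 5 days into December 2064.
Total: 26 + 5 = 31.
The subtraction is earlier − later, so the result is −31 → -31.

-31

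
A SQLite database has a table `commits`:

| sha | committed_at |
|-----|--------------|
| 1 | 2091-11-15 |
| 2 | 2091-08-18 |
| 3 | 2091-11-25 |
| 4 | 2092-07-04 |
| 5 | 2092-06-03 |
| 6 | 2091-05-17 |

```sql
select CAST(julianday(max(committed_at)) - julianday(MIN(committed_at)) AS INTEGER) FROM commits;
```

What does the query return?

MIN = 2091-05-17, MAX = 2092-07-04.
14 days remain in May 2091 after the 17th (31 − 17).
Full months from June 2091 through June 2092 contribute their day counts.
Then 4 days into July 2092.
Total: 14 + 30 + 31 + 31 + 30 + 31 + 30 + 31 + 31 + 29 + 31 + 30 + 31 + 30 + 4 = 414.

414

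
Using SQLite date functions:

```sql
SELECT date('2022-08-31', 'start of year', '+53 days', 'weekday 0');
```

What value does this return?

`start of year` rewinds 2022-08-31 to 2022-01-01.
Applying '+53 days' to 2022-01-01: counting 53 days forward gives 2022-02-23.
`weekday 0` advances to the next Sunday; 2022-02-23 is a Wednesday, so it moves forward to 2022-02-27.

2022-02-27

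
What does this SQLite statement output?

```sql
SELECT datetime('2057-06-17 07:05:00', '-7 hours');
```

-7 hours from 2057-06-17 07:05:00 is 2057-06-17 00:05:00.

2057-06-17 00:05:00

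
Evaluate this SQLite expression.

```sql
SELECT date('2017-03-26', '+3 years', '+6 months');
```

2020-09-26

Adding +3 years to 2017-03-26 gives 2020-03-26.
Adding +6 months to 2020-03-26 gives 2020-09-26.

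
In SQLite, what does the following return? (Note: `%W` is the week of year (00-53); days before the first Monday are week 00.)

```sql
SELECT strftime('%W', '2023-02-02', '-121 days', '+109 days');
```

03

First apply '-121 days', '+109 days': 2023-02-02 → 2023-01-21.
2023-01-21 is a Saturday. SQLite's %W counts Mondays since the year started; the result is 03.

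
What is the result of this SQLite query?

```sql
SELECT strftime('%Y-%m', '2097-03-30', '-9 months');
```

2096-06

First apply '-9 months': 2097-03-30 → 2096-06-30.
`%Y-%m` extracts the year-month: 2096-06.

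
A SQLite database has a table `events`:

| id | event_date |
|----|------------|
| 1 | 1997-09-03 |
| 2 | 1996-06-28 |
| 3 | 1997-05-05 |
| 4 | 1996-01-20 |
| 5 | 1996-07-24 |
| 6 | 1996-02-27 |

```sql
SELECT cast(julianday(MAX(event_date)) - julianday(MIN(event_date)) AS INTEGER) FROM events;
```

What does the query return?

MIN = 1996-01-20, MAX = 1997-09-03.
11 days remain in January 1996 after the 20th (31 − 20).
Full months from February 1996 through August 1997 contribute their day counts.
Then 3 days into September 1997.
Total: 11 + 29 + 31 + 30 + 31 + 30 + 31 + 31 + 30 + 31 + 30 + 31 + 31 + 28 + 31 + 30 + 31 + 30 + 31 + 31 + 3 = 592.

592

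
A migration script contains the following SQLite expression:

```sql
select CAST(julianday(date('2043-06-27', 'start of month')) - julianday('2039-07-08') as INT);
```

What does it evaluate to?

`start of month` rewinds 2043-06-27 to 2043-06-01.
23 days remain in July 2039 after the 8th (31 − 8).
Full months from August 2039 through May 2043 contribute their day counts.
Then 1 day into June 2043.
Total: 23 + 31 + 30 + 31 + 30 + 31 + 31 + 29 + 31 + 30 + 31 + 30 + 31 + 31 + 30 + 31 + 30 + 31 + 31 + 28 + 31 + 30 + 31 + 30 + 31 + 31 + 30 + 31 + 30 + 31 + 31 + 28 + 31 + 30 + 31 + 30 + 31 + 31 + 30 + 31 + 30 + 31 + 31 + 28 + 31 + 30 + 31 + 1 = 1424.

1424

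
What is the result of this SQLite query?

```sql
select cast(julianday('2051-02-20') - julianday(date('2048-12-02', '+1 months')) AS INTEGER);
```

Adding +1 month to 2048-12-02 gives 2049-01-02.
29 days remain in January 2049 after the 2nd (31 − 2).
Full months from February 2049 through January 2051 contribute their day counts.
Then 20 days into February 2051.
Total: 29 + 28 + 31 + 30 + 31 + 30 + 31 + 31 + 30 + 31 + 30 + 31 + 31 + 28 + 31 + 30 + 31 + 30 + 31 + 31 + 30 + 31 + 30 + 31 + 31 + 20 = 779.

779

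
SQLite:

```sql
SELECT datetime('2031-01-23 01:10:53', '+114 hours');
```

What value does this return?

2031-01-27 19:10:53

+114 hours from 2031-01-23 01:10:53 is 2031-01-27 19:10:53 (crosses midnight).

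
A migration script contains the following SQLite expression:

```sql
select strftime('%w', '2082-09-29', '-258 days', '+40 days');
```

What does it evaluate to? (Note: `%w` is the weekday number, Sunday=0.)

1

First apply '-258 days', '+40 days': 2082-09-29 → 2082-02-23.
2082-02-23 is a Monday; with Sunday=0 that is 1.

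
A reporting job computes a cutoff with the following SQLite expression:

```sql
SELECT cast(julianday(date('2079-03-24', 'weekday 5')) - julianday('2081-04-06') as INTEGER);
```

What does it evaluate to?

-744

`weekday 5` advances to the next Friday; 2079-03-24 is already a Friday, so it stays at 2079-03-24.
7 days remain in March 2079 after the 24th (31 − 24).
Full months from April 2079 through March 2081 contribute their day counts.
Then 6 days into April 2081.
Total: 7 + 30 + 31 + 30 + 31 + 31 + 30 + 31 + 30 + 31 + 31 + 29 + 31 + 30 + 31 + 30 + 31 + 31 + 30 + 31 + 30 + 31 + 31 + 28 + 31 + 6 = 744.
The subtraction is earlier − later, so the result is −744 → -744.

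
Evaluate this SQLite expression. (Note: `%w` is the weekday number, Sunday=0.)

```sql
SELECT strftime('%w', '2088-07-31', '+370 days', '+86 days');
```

0

First apply '+370 days', '+86 days': 2088-07-31 → 2089-10-30.
2089-10-30 is a Sunday; with Sunday=0 that is 0.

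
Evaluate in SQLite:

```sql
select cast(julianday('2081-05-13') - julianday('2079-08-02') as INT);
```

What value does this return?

650

29 days remain in August 2079 after the 2nd (31 − 2).
Full months from September 2079 through April 2081 contribute their day counts.
Then 13 days into May 2081.
Total: 29 + 30 + 31 + 30 + 31 + 31 + 29 + 31 + 30 + 31 + 30 + 31 + 31 + 30 + 31 + 30 + 31 + 31 + 28 + 31 + 30 + 13 = 650.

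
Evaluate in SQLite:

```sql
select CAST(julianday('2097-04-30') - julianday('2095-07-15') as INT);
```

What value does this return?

16 days remain in July 2095 after the 15th (31 − 15).
Full months from August 2095 through March 2097 contribute their day counts.
Then 30 days into April 2097.
Total: 16 + 31 + 30 + 31 + 30 + 31 + 31 + 29 + 31 + 30 + 31 + 30 + 31 + 31 + 30 + 31 + 30 + 31 + 31 + 28 + 31 + 30 = 655.

655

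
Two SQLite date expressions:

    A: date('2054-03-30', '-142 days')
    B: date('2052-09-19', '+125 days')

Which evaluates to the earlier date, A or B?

B

A = 2053-11-08.
B = 2053-01-22.
B is earlier.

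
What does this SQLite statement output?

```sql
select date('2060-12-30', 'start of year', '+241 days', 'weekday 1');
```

2060-08-30

`start of year` rewinds 2060-12-30 to 2060-01-01.
Applying '+241 days' to 2060-01-01: counting 241 days forward gives 2060-08-29.
`weekday 1` advances to the next Monday; 2060-08-29 is a Sunday, so it moves forward to 2060-08-30.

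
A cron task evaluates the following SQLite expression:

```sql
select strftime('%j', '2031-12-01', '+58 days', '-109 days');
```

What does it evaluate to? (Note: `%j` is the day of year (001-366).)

284

First apply '+58 days', '-109 days': 2031-12-01 → 2031-10-11.
Day-of-year for 2031-10-11: days since 2031-01-01 inclusive = 284, zero-padded to 284.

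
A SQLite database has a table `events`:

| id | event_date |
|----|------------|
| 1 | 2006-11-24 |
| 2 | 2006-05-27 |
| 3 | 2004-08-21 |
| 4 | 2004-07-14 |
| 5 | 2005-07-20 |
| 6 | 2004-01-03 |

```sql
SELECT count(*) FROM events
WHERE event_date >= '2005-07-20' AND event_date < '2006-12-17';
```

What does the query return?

3

Rows in [2005-07-20, 2006-12-17): 2006-11-24, 2006-05-27, 2005-07-20 → 3 rows.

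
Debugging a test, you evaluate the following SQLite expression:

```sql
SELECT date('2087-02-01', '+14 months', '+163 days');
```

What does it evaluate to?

Adding +14 months to 2087-02-01 gives 2088-04-01.
Applying '+163 days' to 2088-04-01: counting 163 days forward gives 2088-09-11.

2088-09-11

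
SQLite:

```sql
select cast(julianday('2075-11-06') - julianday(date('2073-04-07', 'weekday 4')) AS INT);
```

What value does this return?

`weekday 4` advances to the next Thursday; 2073-04-07 is a Friday, so it moves forward to 2073-04-13.
17 days remain in April 2073 after the 13th (30 − 13).
Full months from May 2073 through October 2075 contribute their day counts.
Then 6 days into November 2075.
Total: 17 + 31 + 30 + 31 + 31 + 30 + 31 + 30 + 31 + 31 + 28 + 31 + 30 + 31 + 30 + 31 + 31 + 30 + 31 + 30 + 31 + 31 + 28 + 31 + 30 + 31 + 30 + 31 + 31 + 30 + 31 + 6 = 937.

937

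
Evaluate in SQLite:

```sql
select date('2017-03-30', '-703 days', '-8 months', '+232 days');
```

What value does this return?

Applying '-703 days' to 2017-03-30: counting 703 days back gives 2015-04-27.
Adding -8 months to 2015-04-27 gives 2014-08-27.
Applying '+232 days' to 2014-08-27: counting 232 days forward gives 2015-04-16.

2015-04-16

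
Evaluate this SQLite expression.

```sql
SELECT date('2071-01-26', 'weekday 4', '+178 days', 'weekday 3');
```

`weekday 4` advances to the next Thursday; 2071-01-26 is a Monday, so it moves forward to 2071-01-29.
Applying '+178 days' to 2071-01-29: counting 178 days forward gives 2071-07-26.
`weekday 3` advances to the next Wednesday; 2071-07-26 is a Sunday, so it moves forward to 2071-07-29.

2071-07-29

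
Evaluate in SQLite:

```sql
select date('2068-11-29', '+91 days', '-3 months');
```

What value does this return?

2068-11-28

Applying '+91 days' to 2068-11-29: counting 91 days forward gives 2069-02-28.
Adding -3 months to 2069-02-28 gives 2068-11-28.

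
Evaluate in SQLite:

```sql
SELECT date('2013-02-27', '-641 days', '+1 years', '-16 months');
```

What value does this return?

Applying '-641 days' to 2013-02-27: counting 641 days back gives 2011-05-28.
Adding +1 year to 2011-05-28 gives 2012-05-28.
Adding -16 months to 2012-05-28 gives 2011-01-28.

2011-01-28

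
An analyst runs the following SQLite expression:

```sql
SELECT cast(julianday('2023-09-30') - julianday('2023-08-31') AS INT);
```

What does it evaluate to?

30

0 days remain in August 2023 after the 31st (31 − 31).
Then 30 days into September 2023.
Total: 0 + 30 = 30.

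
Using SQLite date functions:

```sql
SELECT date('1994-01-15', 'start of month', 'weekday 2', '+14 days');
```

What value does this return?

`start of month` rewinds 1994-01-15 to 1994-01-01.
`weekday 2` advances to the next Tuesday; 1994-01-01 is a Saturday, so it moves forward to 1994-01-04.
Advancing 14 more days within January lands on 1994-01-18.

1994-01-18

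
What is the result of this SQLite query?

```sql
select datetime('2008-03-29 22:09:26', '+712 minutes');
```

2008-03-30 10:01:26

712 minutes = 11h 52m; +712 minutes from 2008-03-29 22:09:26 is 2008-03-30 10:01:26 (crosses midnight).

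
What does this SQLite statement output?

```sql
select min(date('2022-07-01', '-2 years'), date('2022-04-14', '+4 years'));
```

date('2022-07-01', '-2 years') → 2020-07-01.
date('2022-04-14', '+4 years') → 2026-04-14.
Earlier of the two is 2020-07-01.

2020-07-01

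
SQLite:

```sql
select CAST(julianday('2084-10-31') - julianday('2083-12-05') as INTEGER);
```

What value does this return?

26 days remain in December 2083 after the 5th (31 − 5).
Full months from January 2084 through September 2084 contribute their day counts.
Then 31 days into October 2084.
Total: 26 + 31 + 29 + 31 + 30 + 31 + 30 + 31 + 31 + 30 + 31 = 331.

331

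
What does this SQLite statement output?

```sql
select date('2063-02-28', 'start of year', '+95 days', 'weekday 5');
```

2063-04-06

`start of year` rewinds 2063-02-28 to 2063-01-01.
Applying '+95 days' to 2063-01-01: counting 95 days forward gives 2063-04-06.
`weekday 5` advances to the next Friday; 2063-04-06 is already a Friday, so it stays at 2063-04-06.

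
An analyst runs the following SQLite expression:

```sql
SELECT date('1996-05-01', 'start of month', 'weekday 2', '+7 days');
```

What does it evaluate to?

`start of month` rewinds 1996-05-01 to 1996-05-01.
`weekday 2` advances to the next Tuesday; 1996-05-01 is a Wednesday, so it moves forward to 1996-05-07.
Advancing 7 more days within May lands on 1996-05-14.

1996-05-14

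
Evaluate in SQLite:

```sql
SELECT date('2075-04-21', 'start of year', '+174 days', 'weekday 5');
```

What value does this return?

`start of year` rewinds 2075-04-21 to 2075-01-01.
Applying '+174 days' to 2075-01-01: counting 174 days forward gives 2075-06-24.
`weekday 5` advances to the next Friday; 2075-06-24 is a Monday, so it moves forward to 2075-06-28.

2075-06-28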